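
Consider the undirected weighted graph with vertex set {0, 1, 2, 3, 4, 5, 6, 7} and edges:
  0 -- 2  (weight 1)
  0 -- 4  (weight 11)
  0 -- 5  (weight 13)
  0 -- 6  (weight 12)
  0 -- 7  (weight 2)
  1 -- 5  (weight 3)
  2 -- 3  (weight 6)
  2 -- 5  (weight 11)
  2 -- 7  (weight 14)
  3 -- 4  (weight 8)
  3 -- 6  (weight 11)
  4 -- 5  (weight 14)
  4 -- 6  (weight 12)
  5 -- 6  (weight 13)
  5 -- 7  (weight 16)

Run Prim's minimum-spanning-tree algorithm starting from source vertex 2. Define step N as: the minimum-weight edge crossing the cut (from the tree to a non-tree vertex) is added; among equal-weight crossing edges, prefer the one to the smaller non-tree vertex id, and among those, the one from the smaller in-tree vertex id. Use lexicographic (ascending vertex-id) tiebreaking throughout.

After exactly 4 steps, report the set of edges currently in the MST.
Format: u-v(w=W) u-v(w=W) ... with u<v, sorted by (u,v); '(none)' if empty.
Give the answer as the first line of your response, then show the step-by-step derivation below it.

0-2(w=1) 0-7(w=2) 2-3(w=6) 3-4(w=8)

step 1: add edge 0-2 (w=1); MST = {0-2(w=1)}
step 2: add edge 0-7 (w=2); MST = {0-2(w=1) 0-7(w=2)}
step 3: add edge 2-3 (w=6); MST = {0-2(w=1) 0-7(w=2) 2-3(w=6)}
step 4: add edge 3-4 (w=8); MST = {0-2(w=1) 0-7(w=2) 2-3(w=6) 3-4(w=8)}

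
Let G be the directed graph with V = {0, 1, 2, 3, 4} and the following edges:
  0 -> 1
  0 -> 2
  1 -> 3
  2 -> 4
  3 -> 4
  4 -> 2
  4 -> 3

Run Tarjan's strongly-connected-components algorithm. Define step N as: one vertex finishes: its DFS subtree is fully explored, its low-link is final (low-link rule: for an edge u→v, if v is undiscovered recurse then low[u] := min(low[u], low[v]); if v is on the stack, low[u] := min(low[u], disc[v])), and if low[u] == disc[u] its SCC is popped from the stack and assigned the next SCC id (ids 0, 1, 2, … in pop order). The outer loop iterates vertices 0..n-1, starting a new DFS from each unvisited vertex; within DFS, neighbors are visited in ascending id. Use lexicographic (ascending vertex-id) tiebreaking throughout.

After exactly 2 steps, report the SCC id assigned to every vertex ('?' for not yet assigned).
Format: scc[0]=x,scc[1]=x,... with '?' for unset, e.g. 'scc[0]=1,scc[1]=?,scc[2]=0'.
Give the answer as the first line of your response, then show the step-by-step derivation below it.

scc[0]=?,scc[1]=?,scc[2]=?,scc[3]=?,scc[4]=?

step 1: low=(low[0]=0,low[1]=1,low[2]=3,low[3]=2,low[4]=3); scc=(scc[0]=?,scc[1]=?,scc[2]=?,scc[3]=?,scc[4]=?)
step 2: low=(low[0]=0,low[1]=1,low[2]=3,low[3]=2,low[4]=2); scc=(scc[0]=?,scc[1]=?,scc[2]=?,scc[3]=?,scc[4]=?)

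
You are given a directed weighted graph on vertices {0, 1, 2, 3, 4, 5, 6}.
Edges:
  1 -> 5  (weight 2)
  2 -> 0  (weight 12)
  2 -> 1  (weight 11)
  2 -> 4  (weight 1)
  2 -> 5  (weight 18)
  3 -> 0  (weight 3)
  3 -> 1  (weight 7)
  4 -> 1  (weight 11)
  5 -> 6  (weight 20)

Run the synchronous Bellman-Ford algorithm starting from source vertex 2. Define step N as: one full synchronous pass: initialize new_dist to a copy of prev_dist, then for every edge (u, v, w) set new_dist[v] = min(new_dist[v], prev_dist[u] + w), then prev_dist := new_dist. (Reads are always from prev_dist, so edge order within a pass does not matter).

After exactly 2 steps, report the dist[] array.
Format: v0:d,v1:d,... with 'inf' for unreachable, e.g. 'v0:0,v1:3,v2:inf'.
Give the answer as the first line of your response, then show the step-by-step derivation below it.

v0:12,v1:11,v2:0,v3:inf,v4:1,v5:13,v6:38

step 1: dist = v0:12,v1:11,v2:0,v3:inf,v4:1,v5:18,v6:inf
step 2: dist = v0:12,v1:11,v2:0,v3:inf,v4:1,v5:13,v6:38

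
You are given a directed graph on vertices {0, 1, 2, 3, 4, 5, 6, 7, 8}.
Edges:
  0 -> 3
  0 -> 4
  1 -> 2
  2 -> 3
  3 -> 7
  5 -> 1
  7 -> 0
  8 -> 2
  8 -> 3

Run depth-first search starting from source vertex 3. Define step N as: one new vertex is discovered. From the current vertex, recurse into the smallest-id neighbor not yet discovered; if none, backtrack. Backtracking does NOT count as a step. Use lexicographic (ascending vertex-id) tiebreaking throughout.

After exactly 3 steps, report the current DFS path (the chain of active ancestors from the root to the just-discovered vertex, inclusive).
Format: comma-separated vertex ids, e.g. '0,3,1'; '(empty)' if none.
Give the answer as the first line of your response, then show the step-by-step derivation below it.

3,7,0

step 1: discover 3; path=3; order=3
step 2: discover 7; path=3>7; order=3,7
step 3: discover 0; path=3>7>0; order=3,7,0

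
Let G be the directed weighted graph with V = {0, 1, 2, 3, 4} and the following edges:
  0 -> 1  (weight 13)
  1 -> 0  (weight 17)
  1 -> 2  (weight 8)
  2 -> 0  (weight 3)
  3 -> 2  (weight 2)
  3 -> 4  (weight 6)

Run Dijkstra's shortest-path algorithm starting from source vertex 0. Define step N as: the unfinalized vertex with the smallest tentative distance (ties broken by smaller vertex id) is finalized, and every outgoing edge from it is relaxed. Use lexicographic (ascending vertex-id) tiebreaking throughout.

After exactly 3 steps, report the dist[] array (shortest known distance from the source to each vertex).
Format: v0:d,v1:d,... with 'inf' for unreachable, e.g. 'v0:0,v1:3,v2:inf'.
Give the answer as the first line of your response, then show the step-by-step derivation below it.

v0:0,v1:13,v2:21,v3:inf,v4:inf

step 1: dist = v0:0,v1:13,v2:inf,v3:inf,v4:inf
step 2: dist = v0:0,v1:13,v2:21,v3:inf,v4:inf
step 3: dist = v0:0,v1:13,v2:21,v3:inf,v4:inf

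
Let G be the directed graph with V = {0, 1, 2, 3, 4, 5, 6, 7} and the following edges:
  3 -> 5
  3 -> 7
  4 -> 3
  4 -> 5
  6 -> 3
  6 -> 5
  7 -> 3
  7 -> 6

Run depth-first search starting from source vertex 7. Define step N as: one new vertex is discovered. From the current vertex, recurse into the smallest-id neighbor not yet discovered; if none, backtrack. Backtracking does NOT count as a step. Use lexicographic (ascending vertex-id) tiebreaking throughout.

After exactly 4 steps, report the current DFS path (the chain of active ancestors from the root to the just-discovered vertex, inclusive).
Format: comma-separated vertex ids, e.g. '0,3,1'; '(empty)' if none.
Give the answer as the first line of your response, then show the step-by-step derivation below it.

7,6

step 1: discover 7; path=7; order=7
step 2: discover 3; path=7>3; order=7,3
step 3: discover 5; path=7>3>5; order=7,3,5
step 4: discover 6; path=7>6; order=7,3,5,6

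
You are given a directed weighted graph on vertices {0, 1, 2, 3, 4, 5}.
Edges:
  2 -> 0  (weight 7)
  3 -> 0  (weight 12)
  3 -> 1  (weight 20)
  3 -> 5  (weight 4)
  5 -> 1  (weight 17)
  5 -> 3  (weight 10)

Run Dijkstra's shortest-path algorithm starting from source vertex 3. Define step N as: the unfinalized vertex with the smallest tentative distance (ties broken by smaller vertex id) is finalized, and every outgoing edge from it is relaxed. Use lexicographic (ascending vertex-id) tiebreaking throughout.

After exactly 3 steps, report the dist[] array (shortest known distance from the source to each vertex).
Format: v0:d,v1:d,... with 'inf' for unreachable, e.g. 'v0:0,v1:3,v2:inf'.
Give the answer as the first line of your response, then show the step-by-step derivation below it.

v0:12,v1:20,v2:inf,v3:0,v4:inf,v5:4

step 1: dist = v0:12,v1:20,v2:inf,v3:0,v4:inf,v5:4
step 2: dist = v0:12,v1:20,v2:inf,v3:0,v4:inf,v5:4
step 3: dist = v0:12,v1:20,v2:inf,v3:0,v4:inf,v5:4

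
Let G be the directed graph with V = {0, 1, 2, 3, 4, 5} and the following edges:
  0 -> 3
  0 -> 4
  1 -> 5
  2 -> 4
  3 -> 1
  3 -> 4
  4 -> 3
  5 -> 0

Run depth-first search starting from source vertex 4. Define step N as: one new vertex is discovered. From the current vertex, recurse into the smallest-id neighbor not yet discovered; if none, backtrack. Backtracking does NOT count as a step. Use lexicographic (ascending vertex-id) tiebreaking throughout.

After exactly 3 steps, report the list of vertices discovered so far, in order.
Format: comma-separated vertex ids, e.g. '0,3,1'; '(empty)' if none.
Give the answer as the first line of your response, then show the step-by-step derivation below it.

4,3,1

step 1: discover 4; path=4; order=4
step 2: discover 3; path=4>3; order=4,3
step 3: discover 1; path=4>3>1; order=4,3,1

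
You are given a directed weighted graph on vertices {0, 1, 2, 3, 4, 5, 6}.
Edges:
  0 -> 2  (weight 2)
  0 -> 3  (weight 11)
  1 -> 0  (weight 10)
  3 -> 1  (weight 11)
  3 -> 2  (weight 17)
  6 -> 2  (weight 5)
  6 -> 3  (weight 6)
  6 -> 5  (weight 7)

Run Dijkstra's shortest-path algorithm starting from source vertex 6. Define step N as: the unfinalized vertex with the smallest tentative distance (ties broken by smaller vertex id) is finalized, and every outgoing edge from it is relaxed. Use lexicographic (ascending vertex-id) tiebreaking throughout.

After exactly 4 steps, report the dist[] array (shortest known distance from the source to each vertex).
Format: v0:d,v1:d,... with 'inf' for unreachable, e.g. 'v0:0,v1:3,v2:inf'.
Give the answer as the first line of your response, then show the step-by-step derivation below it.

v0:inf,v1:17,v2:5,v3:6,v4:inf,v5:7,v6:0

step 1: dist = v0:inf,v1:inf,v2:5,v3:6,v4:inf,v5:7,v6:0
step 2: dist = v0:inf,v1:inf,v2:5,v3:6,v4:inf,v5:7,v6:0
step 3: dist = v0:inf,v1:17,v2:5,v3:6,v4:inf,v5:7,v6:0
step 4: dist = v0:inf,v1:17,v2:5,v3:6,v4:inf,v5:7,v6:0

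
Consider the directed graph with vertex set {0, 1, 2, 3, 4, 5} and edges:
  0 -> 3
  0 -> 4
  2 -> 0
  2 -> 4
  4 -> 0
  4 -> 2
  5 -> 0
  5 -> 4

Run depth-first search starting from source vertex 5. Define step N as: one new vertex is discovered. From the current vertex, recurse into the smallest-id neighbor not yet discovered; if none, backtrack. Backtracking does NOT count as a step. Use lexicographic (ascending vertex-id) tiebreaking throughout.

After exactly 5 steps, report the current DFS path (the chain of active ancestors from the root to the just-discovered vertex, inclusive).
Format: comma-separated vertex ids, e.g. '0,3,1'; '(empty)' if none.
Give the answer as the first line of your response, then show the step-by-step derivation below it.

5,0,4,2

step 1: discover 5; path=5; order=5
step 2: discover 0; path=5>0; order=5,0
step 3: discover 3; path=5>0>3; order=5,0,3
step 4: discover 4; path=5>0>4; order=5,0,3,4
step 5: discover 2; path=5>0>4>2; order=5,0,3,4,2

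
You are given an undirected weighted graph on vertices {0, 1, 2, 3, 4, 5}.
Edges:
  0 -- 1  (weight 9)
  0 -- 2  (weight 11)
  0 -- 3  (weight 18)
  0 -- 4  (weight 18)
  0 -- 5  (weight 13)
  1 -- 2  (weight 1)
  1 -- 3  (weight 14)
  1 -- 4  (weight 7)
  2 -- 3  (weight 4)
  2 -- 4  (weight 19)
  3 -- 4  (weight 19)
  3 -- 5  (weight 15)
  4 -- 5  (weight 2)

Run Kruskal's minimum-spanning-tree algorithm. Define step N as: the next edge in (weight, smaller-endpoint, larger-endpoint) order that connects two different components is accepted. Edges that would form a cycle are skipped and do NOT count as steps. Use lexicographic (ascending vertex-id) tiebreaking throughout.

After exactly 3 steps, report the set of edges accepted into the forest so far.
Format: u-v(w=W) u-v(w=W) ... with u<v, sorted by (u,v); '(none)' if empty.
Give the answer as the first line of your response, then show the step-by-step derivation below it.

1-2(w=1) 2-3(w=4) 4-5(w=2)

step 1: add edge 1-2 (w=1); MST = {1-2(w=1)}
step 2: add edge 4-5 (w=2); MST = {1-2(w=1) 4-5(w=2)}
step 3: add edge 2-3 (w=4); MST = {1-2(w=1) 2-3(w=4) 4-5(w=2)}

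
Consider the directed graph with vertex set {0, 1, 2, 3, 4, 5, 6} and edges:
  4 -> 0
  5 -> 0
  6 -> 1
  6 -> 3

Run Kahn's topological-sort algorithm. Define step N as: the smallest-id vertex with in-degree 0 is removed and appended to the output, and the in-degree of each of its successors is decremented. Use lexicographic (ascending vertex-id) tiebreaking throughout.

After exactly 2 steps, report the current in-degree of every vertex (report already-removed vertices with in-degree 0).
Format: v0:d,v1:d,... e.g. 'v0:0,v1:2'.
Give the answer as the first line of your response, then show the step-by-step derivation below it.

v0:1,v1:1,v2:0,v3:1,v4:0,v5:0,v6:0

step 1: output 2; order=[2]; indeg=(2,1,0,1,0,0,0)
step 2: output 4; order=[2,4]; indeg=(1,1,0,1,0,0,0)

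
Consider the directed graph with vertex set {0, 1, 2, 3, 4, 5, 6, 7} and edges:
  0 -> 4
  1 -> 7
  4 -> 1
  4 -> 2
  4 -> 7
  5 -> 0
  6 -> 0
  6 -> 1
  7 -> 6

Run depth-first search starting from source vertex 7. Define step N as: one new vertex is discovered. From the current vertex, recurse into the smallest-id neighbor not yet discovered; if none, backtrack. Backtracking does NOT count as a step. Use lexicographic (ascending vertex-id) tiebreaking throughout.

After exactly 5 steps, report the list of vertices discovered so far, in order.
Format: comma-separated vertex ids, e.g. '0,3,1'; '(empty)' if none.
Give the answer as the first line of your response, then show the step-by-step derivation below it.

7,6,0,4,1

step 1: discover 7; path=7; order=7
step 2: discover 6; path=7>6; order=7,6
step 3: discover 0; path=7>6>0; order=7,6,0
step 4: discover 4; path=7>6>0>4; order=7,6,0,4
step 5: discover 1; path=7>6>0>4>1; order=7,6,0,4,1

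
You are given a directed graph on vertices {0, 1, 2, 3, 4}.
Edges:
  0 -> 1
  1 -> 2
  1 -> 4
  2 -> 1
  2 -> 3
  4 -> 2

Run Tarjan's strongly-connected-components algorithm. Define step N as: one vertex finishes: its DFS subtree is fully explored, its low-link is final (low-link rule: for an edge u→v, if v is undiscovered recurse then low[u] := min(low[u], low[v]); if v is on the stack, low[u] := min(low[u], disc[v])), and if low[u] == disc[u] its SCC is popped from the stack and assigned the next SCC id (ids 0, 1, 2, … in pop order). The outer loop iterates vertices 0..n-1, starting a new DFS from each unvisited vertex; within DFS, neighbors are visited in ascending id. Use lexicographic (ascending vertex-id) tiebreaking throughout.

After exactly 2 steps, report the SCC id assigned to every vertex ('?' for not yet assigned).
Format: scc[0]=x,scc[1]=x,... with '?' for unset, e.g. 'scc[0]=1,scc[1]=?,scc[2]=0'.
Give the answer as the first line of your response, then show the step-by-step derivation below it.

scc[0]=?,scc[1]=?,scc[2]=?,scc[3]=0,scc[4]=?

step 1: low=(low[0]=0,low[1]=1,low[2]=1,low[3]=3,low[4]=?); scc=(scc[0]=?,scc[1]=?,scc[2]=?,scc[3]=0,scc[4]=?)
step 2: low=(low[0]=0,low[1]=1,low[2]=1,low[3]=3,low[4]=?); scc=(scc[0]=?,scc[1]=?,scc[2]=?,scc[3]=0,scc[4]=?)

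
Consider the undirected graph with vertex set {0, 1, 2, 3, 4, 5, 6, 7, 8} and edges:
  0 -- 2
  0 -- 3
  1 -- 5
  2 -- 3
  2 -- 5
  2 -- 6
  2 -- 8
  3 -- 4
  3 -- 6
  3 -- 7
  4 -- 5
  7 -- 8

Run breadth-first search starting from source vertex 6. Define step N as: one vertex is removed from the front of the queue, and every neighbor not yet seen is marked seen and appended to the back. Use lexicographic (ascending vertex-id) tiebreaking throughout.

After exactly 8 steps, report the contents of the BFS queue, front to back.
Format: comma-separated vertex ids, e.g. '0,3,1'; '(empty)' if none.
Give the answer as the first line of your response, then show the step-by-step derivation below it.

1

step 1: dequeue 6; queue=[2,3]; order=6
step 2: dequeue 2; queue=[3,0,5,8]; order=6,2
step 3: dequeue 3; queue=[0,5,8,4,7]; order=6,2,3
step 4: dequeue 0; queue=[5,8,4,7]; order=6,2,3,0
step 5: dequeue 5; queue=[8,4,7,1]; order=6,2,3,0,5
step 6: dequeue 8; queue=[4,7,1]; order=6,2,3,0,5,8
step 7: dequeue 4; queue=[7,1]; order=6,2,3,0,5,8,4
step 8: dequeue 7; queue=[1]; order=6,2,3,0,5,8,4,7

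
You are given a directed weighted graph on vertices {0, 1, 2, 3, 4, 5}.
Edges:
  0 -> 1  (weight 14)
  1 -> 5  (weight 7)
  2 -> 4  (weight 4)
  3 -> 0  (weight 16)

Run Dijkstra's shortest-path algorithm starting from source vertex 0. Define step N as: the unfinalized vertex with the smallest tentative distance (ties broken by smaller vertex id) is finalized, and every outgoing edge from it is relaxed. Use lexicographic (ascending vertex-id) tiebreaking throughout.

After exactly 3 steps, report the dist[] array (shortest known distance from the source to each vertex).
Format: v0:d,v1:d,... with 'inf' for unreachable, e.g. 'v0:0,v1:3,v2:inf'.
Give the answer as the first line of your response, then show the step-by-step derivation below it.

v0:0,v1:14,v2:inf,v3:inf,v4:inf,v5:21

step 1: dist = v0:0,v1:14,v2:inf,v3:inf,v4:inf,v5:inf
step 2: dist = v0:0,v1:14,v2:inf,v3:inf,v4:inf,v5:21
step 3: dist = v0:0,v1:14,v2:inf,v3:inf,v4:inf,v5:21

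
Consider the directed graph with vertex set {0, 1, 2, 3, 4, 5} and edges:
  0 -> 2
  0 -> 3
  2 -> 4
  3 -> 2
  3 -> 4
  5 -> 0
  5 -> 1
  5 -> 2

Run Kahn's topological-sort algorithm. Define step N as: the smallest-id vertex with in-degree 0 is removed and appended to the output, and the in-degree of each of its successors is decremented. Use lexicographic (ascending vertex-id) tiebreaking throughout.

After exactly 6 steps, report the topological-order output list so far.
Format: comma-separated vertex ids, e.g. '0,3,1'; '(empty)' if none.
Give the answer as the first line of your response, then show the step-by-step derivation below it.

5,0,1,3,2,4

step 1: output 5; order=[5]; indeg=(0,0,2,1,2,0)
step 2: output 0; order=[5,0]; indeg=(0,0,1,0,2,0)
step 3: output 1; order=[5,0,1]; indeg=(0,0,1,0,2,0)
step 4: output 3; order=[5,0,1,3]; indeg=(0,0,0,0,1,0)
step 5: output 2; order=[5,0,1,3,2]; indeg=(0,0,0,0,0,0)
step 6: output 4; order=[5,0,1,3,2,4]; indeg=(0,0,0,0,0,0)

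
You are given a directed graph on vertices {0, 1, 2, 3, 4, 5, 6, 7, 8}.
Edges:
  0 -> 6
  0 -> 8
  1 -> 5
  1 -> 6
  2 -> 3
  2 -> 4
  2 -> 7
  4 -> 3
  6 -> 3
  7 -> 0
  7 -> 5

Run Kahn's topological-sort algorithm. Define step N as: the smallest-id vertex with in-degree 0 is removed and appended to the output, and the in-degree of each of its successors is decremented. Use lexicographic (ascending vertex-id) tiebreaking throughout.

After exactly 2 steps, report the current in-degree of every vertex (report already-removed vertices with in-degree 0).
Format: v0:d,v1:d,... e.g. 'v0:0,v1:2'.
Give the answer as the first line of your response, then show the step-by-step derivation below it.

v0:1,v1:0,v2:0,v3:2,v4:0,v5:1,v6:1,v7:0,v8:1

step 1: output 1; order=[1]; indeg=(1,0,0,3,1,1,1,1,1)
step 2: output 2; order=[1,2]; indeg=(1,0,0,2,0,1,1,0,1)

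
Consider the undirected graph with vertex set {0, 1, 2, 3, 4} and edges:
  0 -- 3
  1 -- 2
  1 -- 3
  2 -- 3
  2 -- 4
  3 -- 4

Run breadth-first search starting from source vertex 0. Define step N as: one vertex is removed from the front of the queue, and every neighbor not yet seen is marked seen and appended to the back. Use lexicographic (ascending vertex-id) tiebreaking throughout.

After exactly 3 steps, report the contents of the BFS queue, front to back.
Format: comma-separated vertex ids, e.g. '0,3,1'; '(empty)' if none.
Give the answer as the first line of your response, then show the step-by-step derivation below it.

2,4

step 1: dequeue 0; queue=[3]; order=0
step 2: dequeue 3; queue=[1,2,4]; order=0,3
step 3: dequeue 1; queue=[2,4]; order=0,3,1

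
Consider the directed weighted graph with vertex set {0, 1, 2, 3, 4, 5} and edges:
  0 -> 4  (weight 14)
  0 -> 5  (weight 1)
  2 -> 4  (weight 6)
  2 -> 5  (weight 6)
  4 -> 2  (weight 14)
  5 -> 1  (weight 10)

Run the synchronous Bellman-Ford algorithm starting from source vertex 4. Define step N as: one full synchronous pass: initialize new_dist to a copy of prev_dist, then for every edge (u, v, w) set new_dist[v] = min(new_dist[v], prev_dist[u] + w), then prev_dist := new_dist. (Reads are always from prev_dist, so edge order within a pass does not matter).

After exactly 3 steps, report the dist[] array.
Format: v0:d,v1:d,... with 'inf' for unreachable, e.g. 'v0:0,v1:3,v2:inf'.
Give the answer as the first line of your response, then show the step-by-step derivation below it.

v0:inf,v1:30,v2:14,v3:inf,v4:0,v5:20

step 1: dist = v0:inf,v1:inf,v2:14,v3:inf,v4:0,v5:inf
step 2: dist = v0:inf,v1:inf,v2:14,v3:inf,v4:0,v5:20
step 3: dist = v0:inf,v1:30,v2:14,v3:inf,v4:0,v5:20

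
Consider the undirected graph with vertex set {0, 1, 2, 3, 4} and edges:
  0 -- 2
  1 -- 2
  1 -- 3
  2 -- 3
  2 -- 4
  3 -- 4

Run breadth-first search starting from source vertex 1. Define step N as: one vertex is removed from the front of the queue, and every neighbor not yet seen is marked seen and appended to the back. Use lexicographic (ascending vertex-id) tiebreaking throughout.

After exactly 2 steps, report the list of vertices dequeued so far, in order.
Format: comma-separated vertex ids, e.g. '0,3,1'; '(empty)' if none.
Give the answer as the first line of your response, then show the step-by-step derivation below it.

1,2

step 1: dequeue 1; queue=[2,3]; order=1
step 2: dequeue 2; queue=[3,0,4]; order=1,2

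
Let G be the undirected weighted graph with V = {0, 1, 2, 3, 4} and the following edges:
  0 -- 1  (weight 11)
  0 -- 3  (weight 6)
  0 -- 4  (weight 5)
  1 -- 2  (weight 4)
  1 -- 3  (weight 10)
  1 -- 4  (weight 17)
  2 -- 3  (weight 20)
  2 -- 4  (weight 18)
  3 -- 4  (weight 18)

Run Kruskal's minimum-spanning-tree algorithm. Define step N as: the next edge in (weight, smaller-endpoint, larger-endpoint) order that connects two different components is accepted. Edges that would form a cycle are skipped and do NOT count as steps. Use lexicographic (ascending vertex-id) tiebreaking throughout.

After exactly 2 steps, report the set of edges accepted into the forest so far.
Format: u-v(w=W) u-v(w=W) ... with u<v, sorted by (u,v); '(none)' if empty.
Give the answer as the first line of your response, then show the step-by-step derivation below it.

0-4(w=5) 1-2(w=4)

step 1: add edge 1-2 (w=4); MST = {1-2(w=4)}
step 2: add edge 0-4 (w=5); MST = {0-4(w=5) 1-2(w=4)}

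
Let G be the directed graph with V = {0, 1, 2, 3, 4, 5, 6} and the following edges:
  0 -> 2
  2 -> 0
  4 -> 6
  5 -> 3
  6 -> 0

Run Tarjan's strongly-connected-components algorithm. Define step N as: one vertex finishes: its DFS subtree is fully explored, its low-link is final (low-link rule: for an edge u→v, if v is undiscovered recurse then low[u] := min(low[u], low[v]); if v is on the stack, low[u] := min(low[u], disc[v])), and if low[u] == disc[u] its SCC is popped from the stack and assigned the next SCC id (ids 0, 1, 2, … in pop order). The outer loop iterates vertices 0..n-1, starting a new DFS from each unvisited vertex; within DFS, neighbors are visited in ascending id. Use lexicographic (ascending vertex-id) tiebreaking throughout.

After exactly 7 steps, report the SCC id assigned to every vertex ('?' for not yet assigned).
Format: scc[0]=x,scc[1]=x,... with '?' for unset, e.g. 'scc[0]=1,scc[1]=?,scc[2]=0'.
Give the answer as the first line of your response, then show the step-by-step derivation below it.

scc[0]=0,scc[1]=1,scc[2]=0,scc[3]=2,scc[4]=4,scc[5]=5,scc[6]=3

step 1: low=(low[0]=0,low[1]=?,low[2]=0,low[3]=?,low[4]=?,low[5]=?,low[6]=?); scc=(scc[0]=?,scc[1]=?,scc[2]=?,scc[3]=?,scc[4]=?,scc[5]=?,scc[6]=?)
step 2: low=(low[0]=0,low[1]=?,low[2]=0,low[3]=?,low[4]=?,low[5]=?,low[6]=?); scc=(scc[0]=0,scc[1]=?,scc[2]=0,scc[3]=?,scc[4]=?,scc[5]=?,scc[6]=?)
step 3: low=(low[0]=0,low[1]=2,low[2]=0,low[3]=?,low[4]=?,low[5]=?,low[6]=?); scc=(scc[0]=0,scc[1]=1,scc[2]=0,scc[3]=?,scc[4]=?,scc[5]=?,scc[6]=?)
step 4: low=(low[0]=0,low[1]=2,low[2]=0,low[3]=3,low[4]=?,low[5]=?,low[6]=?); scc=(scc[0]=0,scc[1]=1,scc[2]=0,scc[3]=2,scc[4]=?,scc[5]=?,scc[6]=?)
step 5: low=(low[0]=0,low[1]=2,low[2]=0,low[3]=3,low[4]=4,low[5]=?,low[6]=5); scc=(scc[0]=0,scc[1]=1,scc[2]=0,scc[3]=2,scc[4]=?,scc[5]=?,scc[6]=3)
step 6: low=(low[0]=0,low[1]=2,low[2]=0,low[3]=3,low[4]=4,low[5]=?,low[6]=5); scc=(scc[0]=0,scc[1]=1,scc[2]=0,scc[3]=2,scc[4]=4,scc[5]=?,scc[6]=3)
step 7: low=(low[0]=0,low[1]=2,low[2]=0,low[3]=3,low[4]=4,low[5]=6,low[6]=5); scc=(scc[0]=0,scc[1]=1,scc[2]=0,scc[3]=2,scc[4]=4,scc[5]=5,scc[6]=3)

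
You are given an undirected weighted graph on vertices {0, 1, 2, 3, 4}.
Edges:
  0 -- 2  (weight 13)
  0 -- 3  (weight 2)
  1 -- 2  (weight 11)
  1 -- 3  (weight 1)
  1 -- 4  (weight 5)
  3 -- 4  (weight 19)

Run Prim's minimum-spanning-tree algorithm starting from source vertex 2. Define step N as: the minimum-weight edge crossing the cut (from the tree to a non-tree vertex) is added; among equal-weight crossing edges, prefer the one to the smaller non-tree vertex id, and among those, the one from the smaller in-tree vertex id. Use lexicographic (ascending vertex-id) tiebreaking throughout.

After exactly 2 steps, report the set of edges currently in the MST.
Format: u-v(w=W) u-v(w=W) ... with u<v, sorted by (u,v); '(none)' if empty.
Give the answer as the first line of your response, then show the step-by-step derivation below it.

1-2(w=11) 1-3(w=1)

step 1: add edge 1-2 (w=11); MST = {1-2(w=11)}
step 2: add edge 1-3 (w=1); MST = {1-2(w=11) 1-3(w=1)}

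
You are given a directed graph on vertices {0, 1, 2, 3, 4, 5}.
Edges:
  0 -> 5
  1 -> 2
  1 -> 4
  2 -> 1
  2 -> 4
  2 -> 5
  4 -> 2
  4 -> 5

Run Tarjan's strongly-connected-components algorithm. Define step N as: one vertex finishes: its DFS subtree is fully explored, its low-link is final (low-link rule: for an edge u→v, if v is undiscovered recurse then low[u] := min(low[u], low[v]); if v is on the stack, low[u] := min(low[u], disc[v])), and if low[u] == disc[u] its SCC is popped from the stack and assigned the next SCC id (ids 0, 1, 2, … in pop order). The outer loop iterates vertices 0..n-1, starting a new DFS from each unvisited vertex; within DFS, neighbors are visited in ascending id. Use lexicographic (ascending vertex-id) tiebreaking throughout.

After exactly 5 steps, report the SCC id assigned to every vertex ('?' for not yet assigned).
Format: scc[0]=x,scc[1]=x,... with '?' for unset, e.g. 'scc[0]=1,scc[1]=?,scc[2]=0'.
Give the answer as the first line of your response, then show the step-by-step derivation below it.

scc[0]=1,scc[1]=2,scc[2]=2,scc[3]=?,scc[4]=2,scc[5]=0

step 1: low=(low[0]=0,low[1]=?,low[2]=?,low[3]=?,low[4]=?,low[5]=1); scc=(scc[0]=?,scc[1]=?,scc[2]=?,scc[3]=?,scc[4]=?,scc[5]=0)
step 2: low=(low[0]=0,low[1]=?,low[2]=?,low[3]=?,low[4]=?,low[5]=1); scc=(scc[0]=1,scc[1]=?,scc[2]=?,scc[3]=?,scc[4]=?,scc[5]=0)
step 3: low=(low[0]=0,low[1]=2,low[2]=2,low[3]=?,low[4]=3,low[5]=1); scc=(scc[0]=1,scc[1]=?,scc[2]=?,scc[3]=?,scc[4]=?,scc[5]=0)
step 4: low=(low[0]=0,low[1]=2,low[2]=2,low[3]=?,low[4]=3,low[5]=1); scc=(scc[0]=1,scc[1]=?,scc[2]=?,scc[3]=?,scc[4]=?,scc[5]=0)
step 5: low=(low[0]=0,low[1]=2,low[2]=2,low[3]=?,low[4]=3,low[5]=1); scc=(scc[0]=1,scc[1]=2,scc[2]=2,scc[3]=?,scc[4]=2,scc[5]=0)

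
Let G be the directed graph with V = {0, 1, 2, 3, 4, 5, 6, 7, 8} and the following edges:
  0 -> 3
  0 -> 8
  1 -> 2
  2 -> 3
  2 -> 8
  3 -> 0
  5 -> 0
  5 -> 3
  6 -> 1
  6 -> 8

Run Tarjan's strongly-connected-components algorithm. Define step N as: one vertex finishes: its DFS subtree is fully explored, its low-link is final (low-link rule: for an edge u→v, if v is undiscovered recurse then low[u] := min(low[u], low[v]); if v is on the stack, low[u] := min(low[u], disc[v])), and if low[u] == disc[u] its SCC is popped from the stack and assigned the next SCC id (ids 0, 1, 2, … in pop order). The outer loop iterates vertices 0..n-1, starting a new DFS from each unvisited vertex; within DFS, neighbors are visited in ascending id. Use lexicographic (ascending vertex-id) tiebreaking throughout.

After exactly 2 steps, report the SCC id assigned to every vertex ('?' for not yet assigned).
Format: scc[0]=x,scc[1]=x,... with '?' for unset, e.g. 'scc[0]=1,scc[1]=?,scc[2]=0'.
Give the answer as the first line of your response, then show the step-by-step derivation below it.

scc[0]=?,scc[1]=?,scc[2]=?,scc[3]=?,scc[4]=?,scc[5]=?,scc[6]=?,scc[7]=?,scc[8]=0

step 1: low=(low[0]=0,low[1]=?,low[2]=?,low[3]=0,low[4]=?,low[5]=?,low[6]=?,low[7]=?,low[8]=?); scc=(scc[0]=?,scc[1]=?,scc[2]=?,scc[3]=?,scc[4]=?,scc[5]=?,scc[6]=?,scc[7]=?,scc[8]=?)
step 2: low=(low[0]=0,low[1]=?,low[2]=?,low[3]=0,low[4]=?,low[5]=?,low[6]=?,low[7]=?,low[8]=2); scc=(scc[0]=?,scc[1]=?,scc[2]=?,scc[3]=?,scc[4]=?,scc[5]=?,scc[6]=?,scc[7]=?,scc[8]=0)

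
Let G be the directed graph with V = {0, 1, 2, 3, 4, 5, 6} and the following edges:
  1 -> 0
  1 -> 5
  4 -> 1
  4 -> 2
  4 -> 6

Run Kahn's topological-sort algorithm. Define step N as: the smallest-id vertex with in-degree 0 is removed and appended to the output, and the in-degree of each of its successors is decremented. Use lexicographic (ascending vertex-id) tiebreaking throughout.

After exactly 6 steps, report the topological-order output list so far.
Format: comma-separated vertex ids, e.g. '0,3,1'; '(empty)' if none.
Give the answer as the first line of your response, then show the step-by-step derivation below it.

3,4,1,0,2,5

step 1: output 3; order=[3]; indeg=(1,1,1,0,0,1,1)
step 2: output 4; order=[3,4]; indeg=(1,0,0,0,0,1,0)
step 3: output 1; order=[3,4,1]; indeg=(0,0,0,0,0,0,0)
step 4: output 0; order=[3,4,1,0]; indeg=(0,0,0,0,0,0,0)
step 5: output 2; order=[3,4,1,0,2]; indeg=(0,0,0,0,0,0,0)
step 6: output 5; order=[3,4,1,0,2,5]; indeg=(0,0,0,0,0,0,0)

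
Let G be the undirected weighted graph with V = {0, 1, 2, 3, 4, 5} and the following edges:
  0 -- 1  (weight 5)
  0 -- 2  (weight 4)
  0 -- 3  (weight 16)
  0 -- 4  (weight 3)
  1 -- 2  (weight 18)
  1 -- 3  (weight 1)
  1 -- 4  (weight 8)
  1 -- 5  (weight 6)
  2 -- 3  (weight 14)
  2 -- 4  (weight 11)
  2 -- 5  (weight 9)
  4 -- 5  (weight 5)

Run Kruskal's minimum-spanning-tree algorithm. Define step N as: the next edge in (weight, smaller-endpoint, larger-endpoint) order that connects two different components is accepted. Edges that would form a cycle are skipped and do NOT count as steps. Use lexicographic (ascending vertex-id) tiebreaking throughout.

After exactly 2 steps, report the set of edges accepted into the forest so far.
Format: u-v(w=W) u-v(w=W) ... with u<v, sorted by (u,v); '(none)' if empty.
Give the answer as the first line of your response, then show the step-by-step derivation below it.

0-4(w=3) 1-3(w=1)

step 1: add edge 1-3 (w=1); MST = {1-3(w=1)}
step 2: add edge 0-4 (w=3); MST = {0-4(w=3) 1-3(w=1)}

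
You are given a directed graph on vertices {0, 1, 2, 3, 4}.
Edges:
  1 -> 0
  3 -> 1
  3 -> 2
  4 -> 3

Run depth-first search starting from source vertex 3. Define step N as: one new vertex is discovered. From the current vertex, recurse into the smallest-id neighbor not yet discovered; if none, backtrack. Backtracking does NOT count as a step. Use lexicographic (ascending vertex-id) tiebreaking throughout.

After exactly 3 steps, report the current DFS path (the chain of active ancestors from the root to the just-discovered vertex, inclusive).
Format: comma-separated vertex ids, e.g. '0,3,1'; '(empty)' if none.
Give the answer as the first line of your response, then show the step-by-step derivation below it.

3,1,0

step 1: discover 3; path=3; order=3
step 2: discover 1; path=3>1; order=3,1
step 3: discover 0; path=3>1>0; order=3,1,0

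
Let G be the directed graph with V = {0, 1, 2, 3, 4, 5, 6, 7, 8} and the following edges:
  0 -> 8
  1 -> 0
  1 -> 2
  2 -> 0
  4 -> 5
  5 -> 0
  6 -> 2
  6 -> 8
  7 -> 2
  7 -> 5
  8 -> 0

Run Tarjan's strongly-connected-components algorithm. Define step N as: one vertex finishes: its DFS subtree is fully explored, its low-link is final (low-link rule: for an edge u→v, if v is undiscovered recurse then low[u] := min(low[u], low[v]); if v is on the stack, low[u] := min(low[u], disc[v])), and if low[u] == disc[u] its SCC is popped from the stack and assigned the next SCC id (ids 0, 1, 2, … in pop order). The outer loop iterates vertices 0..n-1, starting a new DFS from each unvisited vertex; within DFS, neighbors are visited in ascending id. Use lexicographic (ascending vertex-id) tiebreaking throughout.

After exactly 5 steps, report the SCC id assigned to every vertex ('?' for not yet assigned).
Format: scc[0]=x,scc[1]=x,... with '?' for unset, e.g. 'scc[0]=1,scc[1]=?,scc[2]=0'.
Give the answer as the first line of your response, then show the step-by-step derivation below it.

scc[0]=0,scc[1]=2,scc[2]=1,scc[3]=3,scc[4]=?,scc[5]=?,scc[6]=?,scc[7]=?,scc[8]=0

step 1: low=(low[0]=0,low[1]=?,low[2]=?,low[3]=?,low[4]=?,low[5]=?,low[6]=?,low[7]=?,low[8]=0); scc=(scc[0]=?,scc[1]=?,scc[2]=?,scc[3]=?,scc[4]=?,scc[5]=?,scc[6]=?,scc[7]=?,scc[8]=?)
step 2: low=(low[0]=0,low[1]=?,low[2]=?,low[3]=?,low[4]=?,low[5]=?,low[6]=?,low[7]=?,low[8]=0); scc=(scc[0]=0,scc[1]=?,scc[2]=?,scc[3]=?,scc[4]=?,scc[5]=?,scc[6]=?,scc[7]=?,scc[8]=0)
step 3: low=(low[0]=0,low[1]=2,low[2]=3,low[3]=?,low[4]=?,low[5]=?,low[6]=?,low[7]=?,low[8]=0); scc=(scc[0]=0,scc[1]=?,scc[2]=1,scc[3]=?,scc[4]=?,scc[5]=?,scc[6]=?,scc[7]=?,scc[8]=0)
step 4: low=(low[0]=0,low[1]=2,low[2]=3,low[3]=?,low[4]=?,low[5]=?,low[6]=?,low[7]=?,low[8]=0); scc=(scc[0]=0,scc[1]=2,scc[2]=1,scc[3]=?,scc[4]=?,scc[5]=?,scc[6]=?,scc[7]=?,scc[8]=0)
step 5: low=(low[0]=0,low[1]=2,low[2]=3,low[3]=4,low[4]=?,low[5]=?,low[6]=?,low[7]=?,low[8]=0); scc=(scc[0]=0,scc[1]=2,scc[2]=1,scc[3]=3,scc[4]=?,scc[5]=?,scc[6]=?,scc[7]=?,scc[8]=0)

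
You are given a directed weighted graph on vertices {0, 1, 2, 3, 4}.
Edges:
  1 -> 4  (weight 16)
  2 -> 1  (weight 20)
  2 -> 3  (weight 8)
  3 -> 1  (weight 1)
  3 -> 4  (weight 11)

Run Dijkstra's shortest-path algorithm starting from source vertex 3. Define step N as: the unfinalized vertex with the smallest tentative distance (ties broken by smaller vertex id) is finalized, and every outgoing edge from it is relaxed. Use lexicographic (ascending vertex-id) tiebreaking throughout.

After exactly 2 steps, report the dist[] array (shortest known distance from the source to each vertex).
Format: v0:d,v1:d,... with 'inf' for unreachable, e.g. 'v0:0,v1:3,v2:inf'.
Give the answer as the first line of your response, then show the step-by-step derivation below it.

v0:inf,v1:1,v2:inf,v3:0,v4:11

step 1: dist = v0:inf,v1:1,v2:inf,v3:0,v4:11
step 2: dist = v0:inf,v1:1,v2:inf,v3:0,v4:11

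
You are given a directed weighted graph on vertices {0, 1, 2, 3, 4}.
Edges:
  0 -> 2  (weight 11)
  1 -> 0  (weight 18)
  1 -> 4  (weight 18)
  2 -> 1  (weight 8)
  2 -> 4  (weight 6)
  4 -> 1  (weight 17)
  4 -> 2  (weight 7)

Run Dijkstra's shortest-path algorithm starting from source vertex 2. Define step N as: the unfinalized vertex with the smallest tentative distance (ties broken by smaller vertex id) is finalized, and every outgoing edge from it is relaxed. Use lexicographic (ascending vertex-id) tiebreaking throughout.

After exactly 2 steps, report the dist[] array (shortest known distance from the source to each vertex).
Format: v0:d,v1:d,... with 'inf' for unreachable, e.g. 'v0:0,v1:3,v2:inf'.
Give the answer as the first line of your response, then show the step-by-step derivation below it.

v0:inf,v1:8,v2:0,v3:inf,v4:6

step 1: dist = v0:inf,v1:8,v2:0,v3:inf,v4:6
step 2: dist = v0:inf,v1:8,v2:0,v3:inf,v4:6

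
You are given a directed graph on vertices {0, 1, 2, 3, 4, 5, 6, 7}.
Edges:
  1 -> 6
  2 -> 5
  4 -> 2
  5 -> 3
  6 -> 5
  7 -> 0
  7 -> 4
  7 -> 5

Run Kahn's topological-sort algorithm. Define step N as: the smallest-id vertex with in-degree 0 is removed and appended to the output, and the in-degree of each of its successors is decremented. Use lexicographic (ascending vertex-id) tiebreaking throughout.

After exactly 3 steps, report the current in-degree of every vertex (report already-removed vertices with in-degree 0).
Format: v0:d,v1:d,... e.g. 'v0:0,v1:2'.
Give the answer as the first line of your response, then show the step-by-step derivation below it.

v0:0,v1:0,v2:1,v3:1,v4:0,v5:1,v6:0,v7:0

step 1: output 1; order=[1]; indeg=(1,0,1,1,1,3,0,0)
step 2: output 6; order=[1,6]; indeg=(1,0,1,1,1,2,0,0)
step 3: output 7; order=[1,6,7]; indeg=(0,0,1,1,0,1,0,0)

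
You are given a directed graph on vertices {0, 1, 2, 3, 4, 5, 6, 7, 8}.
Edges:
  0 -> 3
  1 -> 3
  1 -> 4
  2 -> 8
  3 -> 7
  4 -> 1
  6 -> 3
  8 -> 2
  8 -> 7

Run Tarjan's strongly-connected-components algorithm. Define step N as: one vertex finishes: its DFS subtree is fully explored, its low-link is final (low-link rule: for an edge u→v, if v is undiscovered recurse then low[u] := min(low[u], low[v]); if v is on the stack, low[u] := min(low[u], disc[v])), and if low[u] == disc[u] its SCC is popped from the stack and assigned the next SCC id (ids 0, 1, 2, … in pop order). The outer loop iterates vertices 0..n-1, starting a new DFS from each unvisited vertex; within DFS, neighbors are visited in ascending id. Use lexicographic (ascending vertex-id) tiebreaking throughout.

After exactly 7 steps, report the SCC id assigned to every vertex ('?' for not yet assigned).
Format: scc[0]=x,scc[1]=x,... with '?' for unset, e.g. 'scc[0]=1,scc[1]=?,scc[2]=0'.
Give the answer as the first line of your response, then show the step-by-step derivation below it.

scc[0]=2,scc[1]=3,scc[2]=4,scc[3]=1,scc[4]=3,scc[5]=?,scc[6]=?,scc[7]=0,scc[8]=4

step 1: low=(low[0]=0,low[1]=?,low[2]=?,low[3]=1,low[4]=?,low[5]=?,low[6]=?,low[7]=2,low[8]=?); scc=(scc[0]=?,scc[1]=?,scc[2]=?,scc[3]=?,scc[4]=?,scc[5]=?,scc[6]=?,scc[7]=0,scc[8]=?)
step 2: low=(low[0]=0,low[1]=?,low[2]=?,low[3]=1,low[4]=?,low[5]=?,low[6]=?,low[7]=2,low[8]=?); scc=(scc[0]=?,scc[1]=?,scc[2]=?,scc[3]=1,scc[4]=?,scc[5]=?,scc[6]=?,scc[7]=0,scc[8]=?)
step 3: low=(low[0]=0,low[1]=?,low[2]=?,low[3]=1,low[4]=?,low[5]=?,low[6]=?,low[7]=2,low[8]=?); scc=(scc[0]=2,scc[1]=?,scc[2]=?,scc[3]=1,scc[4]=?,scc[5]=?,scc[6]=?,scc[7]=0,scc[8]=?)
step 4: low=(low[0]=0,low[1]=3,low[2]=?,low[3]=1,low[4]=3,low[5]=?,low[6]=?,low[7]=2,low[8]=?); scc=(scc[0]=2,scc[1]=?,scc[2]=?,scc[3]=1,scc[4]=?,scc[5]=?,scc[6]=?,scc[7]=0,scc[8]=?)
step 5: low=(low[0]=0,low[1]=3,low[2]=?,low[3]=1,low[4]=3,low[5]=?,low[6]=?,low[7]=2,low[8]=?); scc=(scc[0]=2,scc[1]=3,scc[2]=?,scc[3]=1,scc[4]=3,scc[5]=?,scc[6]=?,scc[7]=0,scc[8]=?)
step 6: low=(low[0]=0,low[1]=3,low[2]=5,low[3]=1,low[4]=3,low[5]=?,low[6]=?,low[7]=2,low[8]=5); scc=(scc[0]=2,scc[1]=3,scc[2]=?,scc[3]=1,scc[4]=3,scc[5]=?,scc[6]=?,scc[7]=0,scc[8]=?)
step 7: low=(low[0]=0,low[1]=3,low[2]=5,low[3]=1,low[4]=3,low[5]=?,low[6]=?,low[7]=2,low[8]=5); scc=(scc[0]=2,scc[1]=3,scc[2]=4,scc[3]=1,scc[4]=3,scc[5]=?,scc[6]=?,scc[7]=0,scc[8]=4)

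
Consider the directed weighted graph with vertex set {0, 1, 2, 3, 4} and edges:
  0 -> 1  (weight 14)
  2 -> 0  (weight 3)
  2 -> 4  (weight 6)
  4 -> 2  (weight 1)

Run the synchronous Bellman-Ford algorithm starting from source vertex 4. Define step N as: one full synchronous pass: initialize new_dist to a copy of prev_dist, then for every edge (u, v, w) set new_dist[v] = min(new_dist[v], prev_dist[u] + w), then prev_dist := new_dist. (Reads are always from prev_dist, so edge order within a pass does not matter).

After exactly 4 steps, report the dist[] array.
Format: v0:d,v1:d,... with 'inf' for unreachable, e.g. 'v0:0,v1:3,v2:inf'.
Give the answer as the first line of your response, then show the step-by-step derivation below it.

v0:4,v1:18,v2:1,v3:inf,v4:0

step 1: dist = v0:inf,v1:inf,v2:1,v3:inf,v4:0
step 2: dist = v0:4,v1:inf,v2:1,v3:inf,v4:0
step 3: dist = v0:4,v1:18,v2:1,v3:inf,v4:0
step 4: dist = v0:4,v1:18,v2:1,v3:inf,v4:0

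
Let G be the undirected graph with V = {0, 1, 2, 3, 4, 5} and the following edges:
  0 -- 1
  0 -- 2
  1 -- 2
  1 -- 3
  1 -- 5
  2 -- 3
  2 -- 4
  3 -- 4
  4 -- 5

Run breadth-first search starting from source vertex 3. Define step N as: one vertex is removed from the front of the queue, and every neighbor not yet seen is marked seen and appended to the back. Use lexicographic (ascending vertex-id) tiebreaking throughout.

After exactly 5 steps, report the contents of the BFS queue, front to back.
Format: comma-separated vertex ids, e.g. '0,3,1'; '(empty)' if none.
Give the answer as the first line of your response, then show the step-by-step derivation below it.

5

step 1: dequeue 3; queue=[1,2,4]; order=3
step 2: dequeue 1; queue=[2,4,0,5]; order=3,1
step 3: dequeue 2; queue=[4,0,5]; order=3,1,2
step 4: dequeue 4; queue=[0,5]; order=3,1,2,4
step 5: dequeue 0; queue=[5]; order=3,1,2,4,0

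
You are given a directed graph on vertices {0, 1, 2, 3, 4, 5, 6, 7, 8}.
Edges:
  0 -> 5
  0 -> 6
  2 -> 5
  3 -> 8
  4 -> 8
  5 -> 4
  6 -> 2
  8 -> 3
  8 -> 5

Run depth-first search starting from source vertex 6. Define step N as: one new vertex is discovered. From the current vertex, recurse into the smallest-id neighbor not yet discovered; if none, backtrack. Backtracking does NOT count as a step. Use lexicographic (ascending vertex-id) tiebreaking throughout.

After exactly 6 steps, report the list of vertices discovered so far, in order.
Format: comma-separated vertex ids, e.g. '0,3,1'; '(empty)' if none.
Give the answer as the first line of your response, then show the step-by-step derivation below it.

6,2,5,4,8,3

step 1: discover 6; path=6; order=6
step 2: discover 2; path=6>2; order=6,2
step 3: discover 5; path=6>2>5; order=6,2,5
step 4: discover 4; path=6>2>5>4; order=6,2,5,4
step 5: discover 8; path=6>2>5>4>8; order=6,2,5,4,8
step 6: discover 3; path=6>2>5>4>8>3; order=6,2,5,4,8,3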